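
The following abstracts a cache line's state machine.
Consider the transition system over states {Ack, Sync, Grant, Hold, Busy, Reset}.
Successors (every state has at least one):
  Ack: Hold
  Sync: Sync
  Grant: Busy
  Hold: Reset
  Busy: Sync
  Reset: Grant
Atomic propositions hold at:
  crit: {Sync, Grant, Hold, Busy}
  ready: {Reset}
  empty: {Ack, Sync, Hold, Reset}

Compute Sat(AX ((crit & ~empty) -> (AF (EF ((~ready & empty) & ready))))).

Sat(~empty) = {Grant, Busy}
Sat(crit & ~empty) = {Grant, Busy}
Sat(~ready) = {Ack, Sync, Grant, Hold, Busy}
Sat(~ready & empty) = {Ack, Sync, Hold}
Sat((~ready & empty) & ready) = ∅
EF ((~ready & empty) & ready): least fixpoint, start Z0 = ∅, add states with some successor in Z. Already a fixed point.
Sat(EF ((~ready & empty) & ready)) = ∅
AF (EF ((~ready & empty) & ready)): least fixpoint, start Z0 = ∅, add states with every successor in Z. Already a fixed point.
Sat(AF (EF ((~ready & empty) & ready))) = ∅
Sat((crit & ~empty) -> (AF (EF ((~ready & empty) & ready)))) = {Ack, Sync, Hold, Reset}
Sat(AX ((crit & ~empty) -> (AF (EF ((~ready & empty) & ready))))) = {s : every successor in {Ack, Sync, Hold, Reset}} = {Ack, Sync, Hold, Busy}

{Ack, Sync, Hold, Busy}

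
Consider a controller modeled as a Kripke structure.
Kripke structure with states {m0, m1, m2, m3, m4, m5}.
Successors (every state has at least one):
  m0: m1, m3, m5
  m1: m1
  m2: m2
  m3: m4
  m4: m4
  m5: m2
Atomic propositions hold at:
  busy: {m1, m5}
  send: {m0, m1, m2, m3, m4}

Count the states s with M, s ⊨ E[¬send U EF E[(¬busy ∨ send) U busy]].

Sat(¬send) = {m5}
Sat(¬busy) = {m0, m2, m3, m4}
Sat(¬busy ∨ send) = {m0, m1, m2, m3, m4}
E[(¬busy ∨ send) U busy]: least fixpoint, start Z0 = Sat(busy) = {m1, m5}, add states in Sat(¬busy ∨ send) with some successor in Z. Z1 = {m0, m1, m5}; fixed.
Sat(E[(¬busy ∨ send) U busy]) = {m0, m1, m5}
EF E[(¬busy ∨ send) U busy]: least fixpoint, start Z0 = {m0, m1, m5}, add states with some successor in Z. Already a fixed point.
Sat(EF E[(¬busy ∨ send) U busy]) = {m0, m1, m5}
E[¬send U EF E[(¬busy ∨ send) U busy]]: least fixpoint, start Z0 = Sat(EF E[(¬busy ∨ send) U busy]) = {m0, m1, m5}, add states in Sat(¬send) with some successor in Z. Already a fixed point.
Sat(E[¬send U EF E[(¬busy ∨ send) U busy]]) = {m0, m1, m5}
|Sat(E[¬send U EF E[(¬busy ∨ send) U busy]])| = |{m0, m1, m5}| = 3.

3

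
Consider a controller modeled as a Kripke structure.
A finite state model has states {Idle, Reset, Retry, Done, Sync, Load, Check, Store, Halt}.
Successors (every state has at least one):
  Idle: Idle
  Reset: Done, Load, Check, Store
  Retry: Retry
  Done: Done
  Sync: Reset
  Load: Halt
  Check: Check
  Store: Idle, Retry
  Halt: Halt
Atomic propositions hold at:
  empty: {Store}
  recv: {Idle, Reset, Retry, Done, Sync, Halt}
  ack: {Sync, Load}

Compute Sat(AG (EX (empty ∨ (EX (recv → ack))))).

{Check}

Sat(recv → ack) = {Sync, Load, Check, Store}
Sat(EX (recv → ack)) = {s : some successor in {Sync, Load, Check, Store}} = {Reset, Check}
Sat(empty ∨ (EX (recv → ack))) = {Reset, Check, Store}
Sat(EX (empty ∨ (EX (recv → ack)))) = {s : some successor in {Reset, Check, Store}} = {Reset, Sync, Check}
AG (EX (empty ∨ (EX (recv → ack)))): greatest fixpoint, start Z0 = {Reset, Sync, Check}, keep only states in Sat with every successor in Z. Z1 = {Sync, Check}; Z2 = {Check}; fixed.
Sat(AG (EX (empty ∨ (EX (recv → ack))))) = {Check}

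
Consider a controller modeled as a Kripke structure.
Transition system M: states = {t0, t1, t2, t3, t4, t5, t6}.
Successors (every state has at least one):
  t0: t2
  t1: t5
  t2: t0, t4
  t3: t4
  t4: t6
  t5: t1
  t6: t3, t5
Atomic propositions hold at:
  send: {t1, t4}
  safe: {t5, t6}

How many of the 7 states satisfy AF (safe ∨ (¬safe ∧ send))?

5

Sat(¬safe) = {t0, t1, t2, t3, t4}
Sat(¬safe ∧ send) = {t1, t4}
Sat(safe ∨ (¬safe ∧ send)) = {t1, t4, t5, t6}
AF (safe ∨ (¬safe ∧ send)): least fixpoint, start Z0 = {t1, t4, t5, t6}, add states with every successor in Z. Z1 = {t1, t3, t4, t5, t6}; fixed.
Sat(AF (safe ∨ (¬safe ∧ send))) = {t1, t3, t4, t5, t6}
|Sat(AF (safe ∨ (¬safe ∧ send)))| = |{t1, t3, t4, t5, t6}| = 5.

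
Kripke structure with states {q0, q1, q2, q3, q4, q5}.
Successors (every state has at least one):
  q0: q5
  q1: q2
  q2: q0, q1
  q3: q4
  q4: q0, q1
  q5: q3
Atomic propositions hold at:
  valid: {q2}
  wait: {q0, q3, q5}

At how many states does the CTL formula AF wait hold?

3

AF wait: least fixpoint, start Z0 = {q0, q3, q5}, add states with every successor in Z. Already a fixed point.
Sat(AF wait) = {q0, q3, q5}
|Sat(AF wait)| = |{q0, q3, q5}| = 3.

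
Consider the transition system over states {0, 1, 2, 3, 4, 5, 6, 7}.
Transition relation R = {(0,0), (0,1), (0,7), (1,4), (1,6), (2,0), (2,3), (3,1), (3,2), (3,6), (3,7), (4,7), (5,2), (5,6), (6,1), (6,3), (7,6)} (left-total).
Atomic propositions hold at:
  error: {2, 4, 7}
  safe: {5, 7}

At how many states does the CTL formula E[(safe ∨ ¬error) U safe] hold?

6

Sat(¬error) = {0, 1, 3, 5, 6}
Sat(safe ∨ ¬error) = {0, 1, 3, 5, 6, 7}
E[(safe ∨ ¬error) U safe]: least fixpoint, start Z0 = Sat(safe) = {5, 7}, add states in Sat(safe ∨ ¬error) with some successor in Z. Z1 = {0, 3, 5, 7}; Z2 = {0, 3, 5, 6, 7}; Z3 = {0, 1, 3, 5, 6, 7}; fixed.
Sat(E[(safe ∨ ¬error) U safe]) = {0, 1, 3, 5, 6, 7}
|Sat(E[(safe ∨ ¬error) U safe])| = |{0, 1, 3, 5, 6, 7}| = 6.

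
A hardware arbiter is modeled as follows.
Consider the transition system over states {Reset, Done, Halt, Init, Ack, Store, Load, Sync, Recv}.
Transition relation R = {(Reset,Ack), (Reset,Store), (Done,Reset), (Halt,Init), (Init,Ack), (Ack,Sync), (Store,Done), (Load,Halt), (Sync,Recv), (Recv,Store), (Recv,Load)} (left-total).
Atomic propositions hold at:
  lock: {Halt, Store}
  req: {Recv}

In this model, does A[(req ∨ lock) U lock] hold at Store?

Yes

Sat(req ∨ lock) = {Halt, Store, Recv}
A[(req ∨ lock) U lock]: least fixpoint, start Z0 = Sat(lock) = {Halt, Store}, add states in Sat(req ∨ lock) with every successor in Z. Already a fixed point.
Sat(A[(req ∨ lock) U lock]) = {Halt, Store}
Store ∈ Sat(A[(req ∨ lock) U lock]) = {Halt, Store}, so the formula holds at Store.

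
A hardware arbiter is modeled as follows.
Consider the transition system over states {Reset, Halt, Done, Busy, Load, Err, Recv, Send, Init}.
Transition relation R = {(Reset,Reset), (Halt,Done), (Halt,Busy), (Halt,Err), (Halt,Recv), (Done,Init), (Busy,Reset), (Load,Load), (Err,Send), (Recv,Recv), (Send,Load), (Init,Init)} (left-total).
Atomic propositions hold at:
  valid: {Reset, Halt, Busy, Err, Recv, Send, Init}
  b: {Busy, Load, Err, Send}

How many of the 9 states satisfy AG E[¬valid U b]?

3

Sat(¬valid) = {Done, Load}
E[¬valid U b]: least fixpoint, start Z0 = Sat(b) = {Busy, Load, Err, Send}, add states in Sat(¬valid) with some successor in Z. Already a fixed point.
Sat(E[¬valid U b]) = {Busy, Load, Err, Send}
AG E[¬valid U b]: greatest fixpoint, start Z0 = {Busy, Load, Err, Send}, keep only states in Sat with every successor in Z. Z1 = {Load, Err, Send}; fixed.
Sat(AG E[¬valid U b]) = {Load, Err, Send}
|Sat(AG E[¬valid U b])| = |{Load, Err, Send}| = 3.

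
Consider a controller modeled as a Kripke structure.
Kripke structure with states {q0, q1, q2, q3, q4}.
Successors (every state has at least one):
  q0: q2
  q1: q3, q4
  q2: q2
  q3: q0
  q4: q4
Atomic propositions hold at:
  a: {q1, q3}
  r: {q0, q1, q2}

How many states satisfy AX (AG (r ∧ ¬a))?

3

Sat(¬a) = {q0, q2, q4}
Sat(r ∧ ¬a) = {q0, q2}
AG (r ∧ ¬a): greatest fixpoint, start Z0 = {q0, q2}, keep only states in Sat with every successor in Z. Already a fixed point.
Sat(AG (r ∧ ¬a)) = {q0, q2}
Sat(AX (AG (r ∧ ¬a))) = {s : every successor in {q0, q2}} = {q0, q2, q3}
|Sat(AX (AG (r ∧ ¬a)))| = |{q0, q2, q3}| = 3.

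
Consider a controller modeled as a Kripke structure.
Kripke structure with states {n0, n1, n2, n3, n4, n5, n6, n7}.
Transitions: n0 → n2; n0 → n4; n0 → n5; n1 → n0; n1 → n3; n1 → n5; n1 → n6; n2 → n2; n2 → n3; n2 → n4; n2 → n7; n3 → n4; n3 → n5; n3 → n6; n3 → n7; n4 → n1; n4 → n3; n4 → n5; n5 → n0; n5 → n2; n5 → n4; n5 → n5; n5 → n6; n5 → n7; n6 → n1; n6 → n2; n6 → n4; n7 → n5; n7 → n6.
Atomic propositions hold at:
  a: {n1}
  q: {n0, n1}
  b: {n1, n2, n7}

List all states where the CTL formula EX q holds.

Sat(EX q) = {s : some successor in {n0, n1}} = {n1, n4, n5, n6}

{n1, n4, n5, n6}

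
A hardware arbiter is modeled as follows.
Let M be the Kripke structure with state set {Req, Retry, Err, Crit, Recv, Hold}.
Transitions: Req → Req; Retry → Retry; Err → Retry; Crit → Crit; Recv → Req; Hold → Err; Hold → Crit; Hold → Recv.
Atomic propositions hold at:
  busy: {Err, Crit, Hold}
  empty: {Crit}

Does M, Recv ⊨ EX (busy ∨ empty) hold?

Sat(busy ∨ empty) = {Err, Crit, Hold}
Sat(EX (busy ∨ empty)) = {s : some successor in {Err, Crit, Hold}} = {Crit, Hold}
Recv ∉ Sat(EX (busy ∨ empty)) = {Crit, Hold}, so the formula does not hold at Recv.

No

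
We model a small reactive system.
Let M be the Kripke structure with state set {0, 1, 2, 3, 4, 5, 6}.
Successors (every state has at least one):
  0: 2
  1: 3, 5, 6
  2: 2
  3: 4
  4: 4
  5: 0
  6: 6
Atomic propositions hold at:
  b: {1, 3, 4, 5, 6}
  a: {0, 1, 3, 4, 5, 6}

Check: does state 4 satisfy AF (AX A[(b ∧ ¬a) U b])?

Sat(¬a) = {2}
Sat(b ∧ ¬a) = ∅
A[(b ∧ ¬a) U b]: least fixpoint, start Z0 = Sat(b) = {1, 3, 4, 5, 6}, add states in Sat(b ∧ ¬a) with every successor in Z. Already a fixed point.
Sat(A[(b ∧ ¬a) U b]) = {1, 3, 4, 5, 6}
Sat(AX A[(b ∧ ¬a) U b]) = {s : every successor in {1, 3, 4, 5, 6}} = {1, 3, 4, 6}
AF (AX A[(b ∧ ¬a) U b]): least fixpoint, start Z0 = {1, 3, 4, 6}, add states with every successor in Z. Already a fixed point.
Sat(AF (AX A[(b ∧ ¬a) U b])) = {1, 3, 4, 6}
4 ∈ Sat(AF (AX A[(b ∧ ¬a) U b])) = {1, 3, 4, 6}, so the formula holds at 4.

Yes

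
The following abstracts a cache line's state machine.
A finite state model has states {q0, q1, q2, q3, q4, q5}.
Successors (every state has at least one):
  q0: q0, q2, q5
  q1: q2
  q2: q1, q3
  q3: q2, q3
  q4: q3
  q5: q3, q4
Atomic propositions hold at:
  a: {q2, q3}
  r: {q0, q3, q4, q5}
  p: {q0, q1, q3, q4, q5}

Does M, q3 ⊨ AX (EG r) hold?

No

EG r: greatest fixpoint, start Z0 = {q0, q3, q4, q5}, keep only states in Sat with some successor in Z. Already a fixed point.
Sat(EG r) = {q0, q3, q4, q5}
Sat(AX (EG r)) = {s : every successor in {q0, q3, q4, q5}} = {q4, q5}
q3 ∉ Sat(AX (EG r)) = {q4, q5}, so the formula does not hold at q3.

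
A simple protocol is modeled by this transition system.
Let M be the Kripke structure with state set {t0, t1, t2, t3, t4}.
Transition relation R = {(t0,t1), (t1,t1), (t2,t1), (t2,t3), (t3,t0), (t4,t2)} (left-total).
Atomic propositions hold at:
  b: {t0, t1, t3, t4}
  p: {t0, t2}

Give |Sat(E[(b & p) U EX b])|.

Sat(b & p) = {t0}
Sat(EX b) = {s : some successor in {t0, t1, t3, t4}} = {t0, t1, t2, t3}
E[(b & p) U EX b]: least fixpoint, start Z0 = Sat(EX b) = {t0, t1, t2, t3}, add states in Sat(b & p) with some successor in Z. Already a fixed point.
Sat(E[(b & p) U EX b]) = {t0, t1, t2, t3}
|Sat(E[(b & p) U EX b])| = |{t0, t1, t2, t3}| = 4.

4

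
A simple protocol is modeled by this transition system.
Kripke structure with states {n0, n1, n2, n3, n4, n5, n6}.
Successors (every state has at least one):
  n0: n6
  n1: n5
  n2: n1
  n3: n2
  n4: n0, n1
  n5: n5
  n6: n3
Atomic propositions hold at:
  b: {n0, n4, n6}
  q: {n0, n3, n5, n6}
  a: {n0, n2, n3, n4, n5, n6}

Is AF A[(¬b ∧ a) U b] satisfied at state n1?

No

Sat(¬b) = {n1, n2, n3, n5}
Sat(¬b ∧ a) = {n2, n3, n5}
A[(¬b ∧ a) U b]: least fixpoint, start Z0 = Sat(b) = {n0, n4, n6}, add states in Sat(¬b ∧ a) with every successor in Z. Already a fixed point.
Sat(A[(¬b ∧ a) U b]) = {n0, n4, n6}
AF A[(¬b ∧ a) U b]: least fixpoint, start Z0 = {n0, n4, n6}, add states with every successor in Z. Already a fixed point.
Sat(AF A[(¬b ∧ a) U b]) = {n0, n4, n6}
n1 ∉ Sat(AF A[(¬b ∧ a) U b]) = {n0, n4, n6}, so the formula does not hold at n1.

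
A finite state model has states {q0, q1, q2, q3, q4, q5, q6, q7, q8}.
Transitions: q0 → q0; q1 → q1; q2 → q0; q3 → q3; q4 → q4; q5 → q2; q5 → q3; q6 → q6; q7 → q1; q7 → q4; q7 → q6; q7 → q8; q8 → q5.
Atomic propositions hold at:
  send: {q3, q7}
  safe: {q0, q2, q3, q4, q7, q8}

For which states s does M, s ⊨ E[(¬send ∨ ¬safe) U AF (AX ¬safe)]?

Sat(¬send) = {q0, q1, q2, q4, q5, q6, q8}
Sat(¬safe) = {q1, q5, q6}
Sat(¬send ∨ ¬safe) = {q0, q1, q2, q4, q5, q6, q8}
Sat(AX ¬safe) = {s : every successor in {q1, q5, q6}} = {q1, q6, q8}
AF (AX ¬safe): least fixpoint, start Z0 = {q1, q6, q8}, add states with every successor in Z. Already a fixed point.
Sat(AF (AX ¬safe)) = {q1, q6, q8}
E[(¬send ∨ ¬safe) U AF (AX ¬safe)]: least fixpoint, start Z0 = Sat(AF (AX ¬safe)) = {q1, q6, q8}, add states in Sat(¬send ∨ ¬safe) with some successor in Z. Already a fixed point.
Sat(E[(¬send ∨ ¬safe) U AF (AX ¬safe)]) = {q1, q6, q8}

{q1, q6, q8}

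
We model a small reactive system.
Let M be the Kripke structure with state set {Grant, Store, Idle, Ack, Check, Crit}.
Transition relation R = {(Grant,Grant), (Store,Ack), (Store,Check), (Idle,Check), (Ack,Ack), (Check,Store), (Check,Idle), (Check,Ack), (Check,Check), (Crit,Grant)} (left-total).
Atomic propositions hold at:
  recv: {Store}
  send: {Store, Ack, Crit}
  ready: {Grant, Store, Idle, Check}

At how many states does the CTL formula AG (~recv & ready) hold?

Sat(~recv) = {Grant, Idle, Ack, Check, Crit}
Sat(~recv & ready) = {Grant, Idle, Check}
AG (~recv & ready): greatest fixpoint, start Z0 = {Grant, Idle, Check}, keep only states in Sat with every successor in Z. Z1 = {Grant, Idle}; Z2 = {Grant}; fixed.
Sat(AG (~recv & ready)) = {Grant}
|Sat(AG (~recv & ready))| = |{Grant}| = 1.

1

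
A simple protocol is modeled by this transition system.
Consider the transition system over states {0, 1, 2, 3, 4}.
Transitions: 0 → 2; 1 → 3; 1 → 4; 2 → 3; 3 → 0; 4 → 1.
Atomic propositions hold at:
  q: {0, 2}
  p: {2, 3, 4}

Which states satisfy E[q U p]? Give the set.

{0, 2, 3, 4}

E[q U p]: least fixpoint, start Z0 = Sat(p) = {2, 3, 4}, add states in Sat(q) with some successor in Z. Z1 = {0, 2, 3, 4}; fixed.
Sat(E[q U p]) = {0, 2, 3, 4}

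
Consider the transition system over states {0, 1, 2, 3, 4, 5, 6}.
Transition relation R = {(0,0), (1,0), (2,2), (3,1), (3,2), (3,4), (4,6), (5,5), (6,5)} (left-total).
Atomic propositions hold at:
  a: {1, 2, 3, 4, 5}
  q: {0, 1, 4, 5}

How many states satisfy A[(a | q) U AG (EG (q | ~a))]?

5

Sat(a | q) = {0, 1, 2, 3, 4, 5}
Sat(~a) = {0, 6}
Sat(q | ~a) = {0, 1, 4, 5, 6}
EG (q | ~a): greatest fixpoint, start Z0 = {0, 1, 4, 5, 6}, keep only states in Sat with some successor in Z. Already a fixed point.
Sat(EG (q | ~a)) = {0, 1, 4, 5, 6}
AG (EG (q | ~a)): greatest fixpoint, start Z0 = {0, 1, 4, 5, 6}, keep only states in Sat with every successor in Z. Already a fixed point.
Sat(AG (EG (q | ~a))) = {0, 1, 4, 5, 6}
A[(a | q) U AG (EG (q | ~a))]: least fixpoint, start Z0 = Sat(AG (EG (q | ~a))) = {0, 1, 4, 5, 6}, add states in Sat(a | q) with every successor in Z. Already a fixed point.
Sat(A[(a | q) U AG (EG (q | ~a))]) = {0, 1, 4, 5, 6}
|Sat(A[(a | q) U AG (EG (q | ~a))])| = |{0, 1, 4, 5, 6}| = 5.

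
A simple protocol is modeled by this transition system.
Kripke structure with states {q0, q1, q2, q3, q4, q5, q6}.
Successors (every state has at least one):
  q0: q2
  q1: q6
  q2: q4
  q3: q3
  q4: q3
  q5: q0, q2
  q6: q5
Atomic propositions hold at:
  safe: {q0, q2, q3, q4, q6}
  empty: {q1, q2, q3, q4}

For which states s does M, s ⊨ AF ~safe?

Sat(~safe) = {q1, q5}
AF ~safe: least fixpoint, start Z0 = {q1, q5}, add states with every successor in Z. Z1 = {q1, q5, q6}; fixed.
Sat(AF ~safe) = {q1, q5, q6}

{q1, q5, q6}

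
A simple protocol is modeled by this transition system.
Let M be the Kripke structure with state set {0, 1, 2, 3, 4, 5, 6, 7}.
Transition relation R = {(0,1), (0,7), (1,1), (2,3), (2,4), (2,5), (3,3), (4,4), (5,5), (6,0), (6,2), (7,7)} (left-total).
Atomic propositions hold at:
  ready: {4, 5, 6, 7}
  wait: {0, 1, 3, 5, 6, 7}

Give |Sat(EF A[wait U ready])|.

A[wait U ready]: least fixpoint, start Z0 = Sat(ready) = {4, 5, 6, 7}, add states in Sat(wait) with every successor in Z. Already a fixed point.
Sat(A[wait U ready]) = {4, 5, 6, 7}
EF A[wait U ready]: least fixpoint, start Z0 = {4, 5, 6, 7}, add states with some successor in Z. Z1 = {0, 2, 4, 5, 6, 7}; fixed.
Sat(EF A[wait U ready]) = {0, 2, 4, 5, 6, 7}
|Sat(EF A[wait U ready])| = |{0, 2, 4, 5, 6, 7}| = 6.

6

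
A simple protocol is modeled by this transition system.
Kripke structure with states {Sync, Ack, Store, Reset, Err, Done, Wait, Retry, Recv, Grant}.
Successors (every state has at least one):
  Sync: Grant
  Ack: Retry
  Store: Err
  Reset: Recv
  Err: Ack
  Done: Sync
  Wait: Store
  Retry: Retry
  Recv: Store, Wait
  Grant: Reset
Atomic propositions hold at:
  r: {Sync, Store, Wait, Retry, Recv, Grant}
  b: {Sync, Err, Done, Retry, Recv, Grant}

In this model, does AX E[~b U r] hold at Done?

Sat(~b) = {Ack, Store, Reset, Wait}
E[~b U r]: least fixpoint, start Z0 = Sat(r) = {Sync, Store, Wait, Retry, Recv, Grant}, add states in Sat(~b) with some successor in Z. Z1 = {Sync, Ack, Store, Reset, Wait, Retry, Recv, Grant}; fixed.
Sat(E[~b U r]) = {Sync, Ack, Store, Reset, Wait, Retry, Recv, Grant}
Sat(AX E[~b U r]) = {s : every successor in {Sync, Ack, Store, Reset, Wait, Retry, Recv, Grant}} = {Sync, Ack, Reset, Err, Done, Wait, Retry, Recv, Grant}
Done ∈ Sat(AX E[~b U r]) = {Sync, Ack, Reset, Err, Done, Wait, Retry, Recv, Grant}, so the formula holds at Done.

Yes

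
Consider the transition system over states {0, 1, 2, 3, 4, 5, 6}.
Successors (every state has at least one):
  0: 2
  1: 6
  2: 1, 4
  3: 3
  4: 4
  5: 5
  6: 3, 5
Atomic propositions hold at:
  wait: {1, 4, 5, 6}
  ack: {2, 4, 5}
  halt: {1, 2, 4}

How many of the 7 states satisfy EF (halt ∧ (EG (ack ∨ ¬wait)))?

3

Sat(¬wait) = {0, 2, 3}
Sat(ack ∨ ¬wait) = {0, 2, 3, 4, 5}
EG (ack ∨ ¬wait): greatest fixpoint, start Z0 = {0, 2, 3, 4, 5}, keep only states in Sat with some successor in Z. Already a fixed point.
Sat(EG (ack ∨ ¬wait)) = {0, 2, 3, 4, 5}
Sat(halt ∧ (EG (ack ∨ ¬wait))) = {2, 4}
EF (halt ∧ (EG (ack ∨ ¬wait))): least fixpoint, start Z0 = {2, 4}, add states with some successor in Z. Z1 = {0, 2, 4}; fixed.
Sat(EF (halt ∧ (EG (ack ∨ ¬wait)))) = {0, 2, 4}
|Sat(EF (halt ∧ (EG (ack ∨ ¬wait))))| = |{0, 2, 4}| = 3.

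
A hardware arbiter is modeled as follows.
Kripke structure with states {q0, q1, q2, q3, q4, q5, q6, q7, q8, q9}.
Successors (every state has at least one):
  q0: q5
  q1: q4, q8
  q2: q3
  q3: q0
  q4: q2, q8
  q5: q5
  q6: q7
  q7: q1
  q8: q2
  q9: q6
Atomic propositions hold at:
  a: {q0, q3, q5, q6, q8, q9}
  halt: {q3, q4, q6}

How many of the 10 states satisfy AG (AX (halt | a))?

4

Sat(halt | a) = {q0, q3, q4, q5, q6, q8, q9}
Sat(AX (halt | a)) = {s : every successor in {q0, q3, q4, q5, q6, q8, q9}} = {q0, q1, q2, q3, q5, q9}
AG (AX (halt | a)): greatest fixpoint, start Z0 = {q0, q1, q2, q3, q5, q9}, keep only states in Sat with every successor in Z. Z1 = {q0, q2, q3, q5}; fixed.
Sat(AG (AX (halt | a))) = {q0, q2, q3, q5}
|Sat(AG (AX (halt | a)))| = |{q0, q2, q3, q5}| = 4.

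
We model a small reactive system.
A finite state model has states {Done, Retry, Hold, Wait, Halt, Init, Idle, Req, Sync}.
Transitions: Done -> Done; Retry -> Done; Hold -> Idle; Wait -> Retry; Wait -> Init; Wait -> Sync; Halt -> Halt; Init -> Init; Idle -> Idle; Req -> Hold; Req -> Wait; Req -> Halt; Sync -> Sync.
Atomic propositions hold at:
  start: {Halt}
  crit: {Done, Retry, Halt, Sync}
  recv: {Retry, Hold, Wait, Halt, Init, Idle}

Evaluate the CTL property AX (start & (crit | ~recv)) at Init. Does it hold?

No

Sat(~recv) = {Done, Req, Sync}
Sat(crit | ~recv) = {Done, Retry, Halt, Req, Sync}
Sat(start & (crit | ~recv)) = {Halt}
Sat(AX (start & (crit | ~recv))) = {s : every successor in {Halt}} = {Halt}
Init ∉ Sat(AX (start & (crit | ~recv))) = {Halt}, so the formula does not hold at Init.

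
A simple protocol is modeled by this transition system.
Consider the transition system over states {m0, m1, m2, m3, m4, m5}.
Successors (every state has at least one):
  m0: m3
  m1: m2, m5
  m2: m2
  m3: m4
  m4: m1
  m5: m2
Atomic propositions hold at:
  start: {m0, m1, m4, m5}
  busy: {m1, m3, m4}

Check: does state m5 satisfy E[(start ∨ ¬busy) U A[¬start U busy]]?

Sat(¬busy) = {m0, m2, m5}
Sat(start ∨ ¬busy) = {m0, m1, m2, m4, m5}
Sat(¬start) = {m2, m3}
A[¬start U busy]: least fixpoint, start Z0 = Sat(busy) = {m1, m3, m4}, add states in Sat(¬start) with every successor in Z. Already a fixed point.
Sat(A[¬start U busy]) = {m1, m3, m4}
E[(start ∨ ¬busy) U A[¬start U busy]]: least fixpoint, start Z0 = Sat(A[¬start U busy]) = {m1, m3, m4}, add states in Sat(start ∨ ¬busy) with some successor in Z. Z1 = {m0, m1, m3, m4}; fixed.
Sat(E[(start ∨ ¬busy) U A[¬start U busy]]) = {m0, m1, m3, m4}
m5 ∉ Sat(E[(start ∨ ¬busy) U A[¬start U busy]]) = {m0, m1, m3, m4}, so the formula does not hold at m5.

No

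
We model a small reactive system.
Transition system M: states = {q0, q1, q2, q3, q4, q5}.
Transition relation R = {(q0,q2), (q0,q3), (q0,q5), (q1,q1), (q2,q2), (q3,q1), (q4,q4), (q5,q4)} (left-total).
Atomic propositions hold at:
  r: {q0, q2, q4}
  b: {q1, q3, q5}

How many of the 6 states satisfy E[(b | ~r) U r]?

4

Sat(~r) = {q1, q3, q5}
Sat(b | ~r) = {q1, q3, q5}
E[(b | ~r) U r]: least fixpoint, start Z0 = Sat(r) = {q0, q2, q4}, add states in Sat(b | ~r) with some successor in Z. Z1 = {q0, q2, q4, q5}; fixed.
Sat(E[(b | ~r) U r]) = {q0, q2, q4, q5}
|Sat(E[(b | ~r) U r])| = |{q0, q2, q4, q5}| = 4.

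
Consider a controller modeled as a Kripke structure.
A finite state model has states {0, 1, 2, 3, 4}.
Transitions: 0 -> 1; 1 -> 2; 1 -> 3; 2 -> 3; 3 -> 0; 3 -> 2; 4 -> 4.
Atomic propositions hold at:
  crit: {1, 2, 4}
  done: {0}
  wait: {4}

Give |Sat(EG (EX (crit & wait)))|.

Sat(crit & wait) = {4}
Sat(EX (crit & wait)) = {s : some successor in {4}} = {4}
EG (EX (crit & wait)): greatest fixpoint, start Z0 = {4}, keep only states in Sat with some successor in Z. Already a fixed point.
Sat(EG (EX (crit & wait))) = {4}
|Sat(EG (EX (crit & wait)))| = |{4}| = 1.

1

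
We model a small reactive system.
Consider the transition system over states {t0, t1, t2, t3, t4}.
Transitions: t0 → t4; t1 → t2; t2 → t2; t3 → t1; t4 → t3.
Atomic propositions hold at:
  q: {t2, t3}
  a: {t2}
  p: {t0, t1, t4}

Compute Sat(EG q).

EG q: greatest fixpoint, start Z0 = {t2, t3}, keep only states in Sat with some successor in Z. Z1 = {t2}; fixed.
Sat(EG q) = {t2}

{t2}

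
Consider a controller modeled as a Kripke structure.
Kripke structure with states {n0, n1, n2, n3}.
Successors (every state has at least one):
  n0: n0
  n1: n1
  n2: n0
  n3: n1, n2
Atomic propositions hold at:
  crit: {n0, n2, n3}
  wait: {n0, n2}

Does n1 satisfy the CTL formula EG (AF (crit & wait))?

Sat(crit & wait) = {n0, n2}
AF (crit & wait): least fixpoint, start Z0 = {n0, n2}, add states with every successor in Z. Already a fixed point.
Sat(AF (crit & wait)) = {n0, n2}
EG (AF (crit & wait)): greatest fixpoint, start Z0 = {n0, n2}, keep only states in Sat with some successor in Z. Already a fixed point.
Sat(EG (AF (crit & wait))) = {n0, n2}
n1 ∉ Sat(EG (AF (crit & wait))) = {n0, n2}, so the formula does not hold at n1.

No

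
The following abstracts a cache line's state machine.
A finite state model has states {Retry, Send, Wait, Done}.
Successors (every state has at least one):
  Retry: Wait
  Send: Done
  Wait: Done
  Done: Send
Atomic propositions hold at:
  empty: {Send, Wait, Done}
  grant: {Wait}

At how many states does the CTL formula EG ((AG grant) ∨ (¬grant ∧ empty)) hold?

2

AG grant: greatest fixpoint, start Z0 = {Wait}, keep only states in Sat with every successor in Z. Z1 = ∅; fixed.
Sat(AG grant) = ∅
Sat(¬grant) = {Retry, Send, Done}
Sat(¬grant ∧ empty) = {Send, Done}
Sat((AG grant) ∨ (¬grant ∧ empty)) = {Send, Done}
EG ((AG grant) ∨ (¬grant ∧ empty)): greatest fixpoint, start Z0 = {Send, Done}, keep only states in Sat with some successor in Z. Already a fixed point.
Sat(EG ((AG grant) ∨ (¬grant ∧ empty))) = {Send, Done}
|Sat(EG ((AG grant) ∨ (¬grant ∧ empty)))| = |{Send, Done}| = 2.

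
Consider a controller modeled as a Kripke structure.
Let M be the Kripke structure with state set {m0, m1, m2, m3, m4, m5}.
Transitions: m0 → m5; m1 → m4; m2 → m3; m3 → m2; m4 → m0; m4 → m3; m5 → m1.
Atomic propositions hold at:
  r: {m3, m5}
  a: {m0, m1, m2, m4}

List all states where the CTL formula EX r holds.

Sat(EX r) = {s : some successor in {m3, m5}} = {m0, m2, m4}

{m0, m2, m4}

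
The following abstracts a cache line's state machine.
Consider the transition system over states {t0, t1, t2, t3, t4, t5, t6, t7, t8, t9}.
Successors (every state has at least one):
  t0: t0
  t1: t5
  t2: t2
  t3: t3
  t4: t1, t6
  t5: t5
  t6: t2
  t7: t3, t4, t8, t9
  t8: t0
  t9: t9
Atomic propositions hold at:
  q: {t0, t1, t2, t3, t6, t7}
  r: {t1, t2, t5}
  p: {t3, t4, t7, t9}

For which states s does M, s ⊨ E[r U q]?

{t0, t1, t2, t3, t6, t7}

E[r U q]: least fixpoint, start Z0 = Sat(q) = {t0, t1, t2, t3, t6, t7}, add states in Sat(r) with some successor in Z. Already a fixed point.
Sat(E[r U q]) = {t0, t1, t2, t3, t6, t7}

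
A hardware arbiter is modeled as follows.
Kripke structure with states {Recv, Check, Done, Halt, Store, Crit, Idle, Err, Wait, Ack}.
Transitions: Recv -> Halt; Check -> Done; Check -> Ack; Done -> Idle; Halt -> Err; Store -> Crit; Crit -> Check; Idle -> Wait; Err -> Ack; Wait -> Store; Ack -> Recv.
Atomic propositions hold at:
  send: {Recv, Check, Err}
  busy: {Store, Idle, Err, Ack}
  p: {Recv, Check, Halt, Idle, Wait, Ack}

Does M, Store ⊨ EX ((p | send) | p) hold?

No

Sat(p | send) = {Recv, Check, Halt, Idle, Err, Wait, Ack}
Sat((p | send) | p) = {Recv, Check, Halt, Idle, Err, Wait, Ack}
Sat(EX ((p | send) | p)) = {s : some successor in {Recv, Check, Halt, Idle, Err, Wait, Ack}} = {Recv, Check, Done, Halt, Crit, Idle, Err, Ack}
Store ∉ Sat(EX ((p | send) | p)) = {Recv, Check, Done, Halt, Crit, Idle, Err, Ack}, so the formula does not hold at Store.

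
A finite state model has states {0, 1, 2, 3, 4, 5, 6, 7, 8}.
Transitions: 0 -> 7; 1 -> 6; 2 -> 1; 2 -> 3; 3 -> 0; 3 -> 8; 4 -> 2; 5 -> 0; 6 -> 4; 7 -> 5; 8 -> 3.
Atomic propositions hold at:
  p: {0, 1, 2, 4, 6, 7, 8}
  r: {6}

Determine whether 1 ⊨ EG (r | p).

Sat(r | p) = {0, 1, 2, 4, 6, 7, 8}
EG (r | p): greatest fixpoint, start Z0 = {0, 1, 2, 4, 6, 7, 8}, keep only states in Sat with some successor in Z. Z1 = {0, 1, 2, 4, 6}; Z2 = {1, 2, 4, 6}; fixed.
Sat(EG (r | p)) = {1, 2, 4, 6}
1 ∈ Sat(EG (r | p)) = {1, 2, 4, 6}, so the formula holds at 1.

Yes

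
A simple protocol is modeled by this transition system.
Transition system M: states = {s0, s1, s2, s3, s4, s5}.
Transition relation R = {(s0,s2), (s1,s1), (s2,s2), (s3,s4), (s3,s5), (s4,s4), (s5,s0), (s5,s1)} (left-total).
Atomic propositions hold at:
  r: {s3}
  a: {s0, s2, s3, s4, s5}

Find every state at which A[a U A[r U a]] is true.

A[r U a]: least fixpoint, start Z0 = Sat(a) = {s0, s2, s3, s4, s5}, add states in Sat(r) with every successor in Z. Already a fixed point.
Sat(A[r U a]) = {s0, s2, s3, s4, s5}
A[a U A[r U a]]: least fixpoint, start Z0 = Sat(A[r U a]) = {s0, s2, s3, s4, s5}, add states in Sat(a) with every successor in Z. Already a fixed point.
Sat(A[a U A[r U a]]) = {s0, s2, s3, s4, s5}

{s0, s2, s3, s4, s5}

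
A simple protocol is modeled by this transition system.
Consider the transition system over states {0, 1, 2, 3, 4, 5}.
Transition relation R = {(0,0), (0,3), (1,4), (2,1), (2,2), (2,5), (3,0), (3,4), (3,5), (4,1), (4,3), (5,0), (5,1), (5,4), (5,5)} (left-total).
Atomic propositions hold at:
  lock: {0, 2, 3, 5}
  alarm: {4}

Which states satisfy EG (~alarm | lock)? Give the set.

Sat(~alarm) = {0, 1, 2, 3, 5}
Sat(~alarm | lock) = {0, 1, 2, 3, 5}
EG (~alarm | lock): greatest fixpoint, start Z0 = {0, 1, 2, 3, 5}, keep only states in Sat with some successor in Z. Z1 = {0, 2, 3, 5}; fixed.
Sat(EG (~alarm | lock)) = {0, 2, 3, 5}

{0, 2, 3, 5}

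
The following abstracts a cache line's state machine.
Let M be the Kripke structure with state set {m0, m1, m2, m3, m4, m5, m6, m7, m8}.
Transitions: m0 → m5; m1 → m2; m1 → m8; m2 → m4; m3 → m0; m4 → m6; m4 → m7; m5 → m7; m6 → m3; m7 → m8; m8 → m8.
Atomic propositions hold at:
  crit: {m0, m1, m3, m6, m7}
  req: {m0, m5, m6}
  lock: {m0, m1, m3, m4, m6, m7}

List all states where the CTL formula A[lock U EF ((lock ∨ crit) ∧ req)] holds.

{m0, m1, m2, m3, m4, m6}

Sat(lock ∨ crit) = {m0, m1, m3, m4, m6, m7}
Sat((lock ∨ crit) ∧ req) = {m0, m6}
EF ((lock ∨ crit) ∧ req): least fixpoint, start Z0 = {m0, m6}, add states with some successor in Z. Z1 = {m0, m3, m4, m6}; Z2 = {m0, m2, m3, m4, m6}; Z3 = {m0, m1, m2, m3, m4, m6}; fixed.
Sat(EF ((lock ∨ crit) ∧ req)) = {m0, m1, m2, m3, m4, m6}
A[lock U EF ((lock ∨ crit) ∧ req)]: least fixpoint, start Z0 = Sat(EF ((lock ∨ crit) ∧ req)) = {m0, m1, m2, m3, m4, m6}, add states in Sat(lock) with every successor in Z. Already a fixed point.
Sat(A[lock U EF ((lock ∨ crit) ∧ req)]) = {m0, m1, m2, m3, m4, m6}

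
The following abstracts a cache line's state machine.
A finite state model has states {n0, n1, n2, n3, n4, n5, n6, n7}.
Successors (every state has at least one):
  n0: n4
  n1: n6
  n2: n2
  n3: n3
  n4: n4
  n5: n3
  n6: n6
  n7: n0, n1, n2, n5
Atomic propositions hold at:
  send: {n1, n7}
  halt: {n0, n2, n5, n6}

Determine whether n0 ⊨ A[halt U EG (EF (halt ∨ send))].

No

Sat(halt ∨ send) = {n0, n1, n2, n5, n6, n7}
EF (halt ∨ send): least fixpoint, start Z0 = {n0, n1, n2, n5, n6, n7}, add states with some successor in Z. Already a fixed point.
Sat(EF (halt ∨ send)) = {n0, n1, n2, n5, n6, n7}
EG (EF (halt ∨ send)): greatest fixpoint, start Z0 = {n0, n1, n2, n5, n6, n7}, keep only states in Sat with some successor in Z. Z1 = {n1, n2, n6, n7}; fixed.
Sat(EG (EF (halt ∨ send))) = {n1, n2, n6, n7}
A[halt U EG (EF (halt ∨ send))]: least fixpoint, start Z0 = Sat(EG (EF (halt ∨ send))) = {n1, n2, n6, n7}, add states in Sat(halt) with every successor in Z. Already a fixed point.
Sat(A[halt U EG (EF (halt ∨ send))]) = {n1, n2, n6, n7}
n0 ∉ Sat(A[halt U EG (EF (halt ∨ send))]) = {n1, n2, n6, n7}, so the formula does not hold at n0.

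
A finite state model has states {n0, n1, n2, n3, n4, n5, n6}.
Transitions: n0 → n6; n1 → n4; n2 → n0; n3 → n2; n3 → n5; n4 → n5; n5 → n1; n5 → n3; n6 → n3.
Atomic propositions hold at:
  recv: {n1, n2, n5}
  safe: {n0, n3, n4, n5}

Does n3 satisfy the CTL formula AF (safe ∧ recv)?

Sat(safe ∧ recv) = {n5}
AF (safe ∧ recv): least fixpoint, start Z0 = {n5}, add states with every successor in Z. Z1 = {n4, n5}; Z2 = {n1, n4, n5}; fixed.
Sat(AF (safe ∧ recv)) = {n1, n4, n5}
n3 ∉ Sat(AF (safe ∧ recv)) = {n1, n4, n5}, so the formula does not hold at n3.

No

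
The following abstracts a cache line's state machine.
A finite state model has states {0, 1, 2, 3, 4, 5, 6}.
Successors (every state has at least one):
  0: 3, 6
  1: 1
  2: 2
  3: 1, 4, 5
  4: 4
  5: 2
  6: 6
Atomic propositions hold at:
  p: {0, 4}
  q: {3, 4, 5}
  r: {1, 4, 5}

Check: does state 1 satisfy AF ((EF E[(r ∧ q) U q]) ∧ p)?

No

Sat(r ∧ q) = {4, 5}
E[(r ∧ q) U q]: least fixpoint, start Z0 = Sat(q) = {3, 4, 5}, add states in Sat(r ∧ q) with some successor in Z. Already a fixed point.
Sat(E[(r ∧ q) U q]) = {3, 4, 5}
EF E[(r ∧ q) U q]: least fixpoint, start Z0 = {3, 4, 5}, add states with some successor in Z. Z1 = {0, 3, 4, 5}; fixed.
Sat(EF E[(r ∧ q) U q]) = {0, 3, 4, 5}
Sat((EF E[(r ∧ q) U q]) ∧ p) = {0, 4}
AF ((EF E[(r ∧ q) U q]) ∧ p): least fixpoint, start Z0 = {0, 4}, add states with every successor in Z. Already a fixed point.
Sat(AF ((EF E[(r ∧ q) U q]) ∧ p)) = {0, 4}
1 ∉ Sat(AF ((EF E[(r ∧ q) U q]) ∧ p)) = {0, 4}, so the formula does not hold at 1.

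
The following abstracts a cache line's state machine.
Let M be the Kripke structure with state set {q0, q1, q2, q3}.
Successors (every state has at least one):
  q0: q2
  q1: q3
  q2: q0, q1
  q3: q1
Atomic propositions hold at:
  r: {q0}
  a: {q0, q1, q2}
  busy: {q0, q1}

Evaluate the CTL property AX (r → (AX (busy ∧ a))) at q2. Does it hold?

No

Sat(busy ∧ a) = {q0, q1}
Sat(AX (busy ∧ a)) = {s : every successor in {q0, q1}} = {q2, q3}
Sat(r → (AX (busy ∧ a))) = {q1, q2, q3}
Sat(AX (r → (AX (busy ∧ a)))) = {s : every successor in {q1, q2, q3}} = {q0, q1, q3}
q2 ∉ Sat(AX (r → (AX (busy ∧ a)))) = {q0, q1, q3}, so the formula does not hold at q2.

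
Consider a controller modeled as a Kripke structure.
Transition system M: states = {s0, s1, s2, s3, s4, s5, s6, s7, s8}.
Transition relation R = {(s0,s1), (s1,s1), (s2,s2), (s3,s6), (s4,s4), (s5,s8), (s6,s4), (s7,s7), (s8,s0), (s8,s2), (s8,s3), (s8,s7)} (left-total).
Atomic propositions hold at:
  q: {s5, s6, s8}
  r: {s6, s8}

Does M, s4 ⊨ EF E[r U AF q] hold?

AF q: least fixpoint, start Z0 = {s5, s6, s8}, add states with every successor in Z. Z1 = {s3, s5, s6, s8}; fixed.
Sat(AF q) = {s3, s5, s6, s8}
E[r U AF q]: least fixpoint, start Z0 = Sat(AF q) = {s3, s5, s6, s8}, add states in Sat(r) with some successor in Z. Already a fixed point.
Sat(E[r U AF q]) = {s3, s5, s6, s8}
EF E[r U AF q]: least fixpoint, start Z0 = {s3, s5, s6, s8}, add states with some successor in Z. Already a fixed point.
Sat(EF E[r U AF q]) = {s3, s5, s6, s8}
s4 ∉ Sat(EF E[r U AF q]) = {s3, s5, s6, s8}, so the formula does not hold at s4.

No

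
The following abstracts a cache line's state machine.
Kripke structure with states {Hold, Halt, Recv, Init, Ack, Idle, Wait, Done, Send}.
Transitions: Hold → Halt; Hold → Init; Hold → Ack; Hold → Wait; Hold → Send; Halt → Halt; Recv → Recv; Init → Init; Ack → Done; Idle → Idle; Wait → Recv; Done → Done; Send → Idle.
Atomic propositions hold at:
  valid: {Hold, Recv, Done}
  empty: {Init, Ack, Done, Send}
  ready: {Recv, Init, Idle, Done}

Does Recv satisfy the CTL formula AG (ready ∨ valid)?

Sat(ready ∨ valid) = {Hold, Recv, Init, Idle, Done}
AG (ready ∨ valid): greatest fixpoint, start Z0 = {Hold, Recv, Init, Idle, Done}, keep only states in Sat with every successor in Z. Z1 = {Recv, Init, Idle, Done}; fixed.
Sat(AG (ready ∨ valid)) = {Recv, Init, Idle, Done}
Recv ∈ Sat(AG (ready ∨ valid)) = {Recv, Init, Idle, Done}, so the formula holds at Recv.

Yes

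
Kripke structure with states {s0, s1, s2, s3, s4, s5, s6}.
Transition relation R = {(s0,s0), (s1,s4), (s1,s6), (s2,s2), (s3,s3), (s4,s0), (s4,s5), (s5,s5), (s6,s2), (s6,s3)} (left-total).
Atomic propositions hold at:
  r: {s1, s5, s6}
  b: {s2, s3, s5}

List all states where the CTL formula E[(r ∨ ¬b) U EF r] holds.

Sat(¬b) = {s0, s1, s4, s6}
Sat(r ∨ ¬b) = {s0, s1, s4, s5, s6}
EF r: least fixpoint, start Z0 = {s1, s5, s6}, add states with some successor in Z. Z1 = {s1, s4, s5, s6}; fixed.
Sat(EF r) = {s1, s4, s5, s6}
E[(r ∨ ¬b) U EF r]: least fixpoint, start Z0 = Sat(EF r) = {s1, s4, s5, s6}, add states in Sat(r ∨ ¬b) with some successor in Z. Already a fixed point.
Sat(E[(r ∨ ¬b) U EF r]) = {s1, s4, s5, s6}

{s1, s4, s5, s6}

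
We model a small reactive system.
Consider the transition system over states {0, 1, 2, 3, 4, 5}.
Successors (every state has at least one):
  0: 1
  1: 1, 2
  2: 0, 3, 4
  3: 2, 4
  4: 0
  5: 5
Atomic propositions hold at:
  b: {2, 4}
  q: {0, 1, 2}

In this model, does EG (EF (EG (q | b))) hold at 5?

No

Sat(q | b) = {0, 1, 2, 4}
EG (q | b): greatest fixpoint, start Z0 = {0, 1, 2, 4}, keep only states in Sat with some successor in Z. Already a fixed point.
Sat(EG (q | b)) = {0, 1, 2, 4}
EF (EG (q | b)): least fixpoint, start Z0 = {0, 1, 2, 4}, add states with some successor in Z. Z1 = {0, 1, 2, 3, 4}; fixed.
Sat(EF (EG (q | b))) = {0, 1, 2, 3, 4}
EG (EF (EG (q | b))): greatest fixpoint, start Z0 = {0, 1, 2, 3, 4}, keep only states in Sat with some successor in Z. Already a fixed point.
Sat(EG (EF (EG (q | b)))) = {0, 1, 2, 3, 4}
5 ∉ Sat(EG (EF (EG (q | b)))) = {0, 1, 2, 3, 4}, so the formula does not hold at 5.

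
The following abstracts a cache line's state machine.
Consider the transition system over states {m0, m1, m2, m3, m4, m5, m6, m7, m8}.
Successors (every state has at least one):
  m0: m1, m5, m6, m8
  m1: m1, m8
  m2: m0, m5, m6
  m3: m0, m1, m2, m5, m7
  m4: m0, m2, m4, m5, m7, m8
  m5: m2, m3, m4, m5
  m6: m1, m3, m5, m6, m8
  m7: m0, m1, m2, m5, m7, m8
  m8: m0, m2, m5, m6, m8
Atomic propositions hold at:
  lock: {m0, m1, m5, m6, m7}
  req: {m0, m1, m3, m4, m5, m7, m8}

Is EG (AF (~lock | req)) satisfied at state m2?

Sat(~lock) = {m2, m3, m4, m8}
Sat(~lock | req) = {m0, m1, m2, m3, m4, m5, m7, m8}
AF (~lock | req): least fixpoint, start Z0 = {m0, m1, m2, m3, m4, m5, m7, m8}, add states with every successor in Z. Already a fixed point.
Sat(AF (~lock | req)) = {m0, m1, m2, m3, m4, m5, m7, m8}
EG (AF (~lock | req)): greatest fixpoint, start Z0 = {m0, m1, m2, m3, m4, m5, m7, m8}, keep only states in Sat with some successor in Z. Already a fixed point.
Sat(EG (AF (~lock | req))) = {m0, m1, m2, m3, m4, m5, m7, m8}
m2 ∈ Sat(EG (AF (~lock | req))) = {m0, m1, m2, m3, m4, m5, m7, m8}, so the formula holds at m2.

Yes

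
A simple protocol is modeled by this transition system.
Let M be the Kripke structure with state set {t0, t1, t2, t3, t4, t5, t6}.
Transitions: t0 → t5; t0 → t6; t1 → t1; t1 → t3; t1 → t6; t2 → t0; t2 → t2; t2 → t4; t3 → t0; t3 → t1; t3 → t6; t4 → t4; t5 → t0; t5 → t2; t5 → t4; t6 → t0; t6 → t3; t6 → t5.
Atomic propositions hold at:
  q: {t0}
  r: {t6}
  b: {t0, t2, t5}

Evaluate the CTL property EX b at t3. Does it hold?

Sat(EX b) = {s : some successor in {t0, t2, t5}} = {t0, t2, t3, t5, t6}
t3 ∈ Sat(EX b) = {t0, t2, t3, t5, t6}, so the formula holds at t3.

Yes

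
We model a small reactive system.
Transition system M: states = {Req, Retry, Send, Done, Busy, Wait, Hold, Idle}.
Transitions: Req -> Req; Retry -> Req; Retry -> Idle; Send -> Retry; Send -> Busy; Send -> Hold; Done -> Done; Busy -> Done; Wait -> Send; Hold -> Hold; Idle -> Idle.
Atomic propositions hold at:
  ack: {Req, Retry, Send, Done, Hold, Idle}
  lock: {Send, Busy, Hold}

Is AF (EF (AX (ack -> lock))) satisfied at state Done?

No

Sat(ack -> lock) = {Send, Busy, Wait, Hold}
Sat(AX (ack -> lock)) = {s : every successor in {Send, Busy, Wait, Hold}} = {Wait, Hold}
EF (AX (ack -> lock)): least fixpoint, start Z0 = {Wait, Hold}, add states with some successor in Z. Z1 = {Send, Wait, Hold}; fixed.
Sat(EF (AX (ack -> lock))) = {Send, Wait, Hold}
AF (EF (AX (ack -> lock))): least fixpoint, start Z0 = {Send, Wait, Hold}, add states with every successor in Z. Already a fixed point.
Sat(AF (EF (AX (ack -> lock)))) = {Send, Wait, Hold}
Done ∉ Sat(AF (EF (AX (ack -> lock)))) = {Send, Wait, Hold}, so the formula does not hold at Done.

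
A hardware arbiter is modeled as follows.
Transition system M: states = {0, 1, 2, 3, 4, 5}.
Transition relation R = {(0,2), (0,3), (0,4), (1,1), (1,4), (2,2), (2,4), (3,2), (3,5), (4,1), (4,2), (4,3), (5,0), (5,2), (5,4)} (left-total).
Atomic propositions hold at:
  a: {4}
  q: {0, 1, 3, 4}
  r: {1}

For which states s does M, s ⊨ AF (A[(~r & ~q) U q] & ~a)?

Sat(~r) = {0, 2, 3, 4, 5}
Sat(~q) = {2, 5}
Sat(~r & ~q) = {2, 5}
A[(~r & ~q) U q]: least fixpoint, start Z0 = Sat(q) = {0, 1, 3, 4}, add states in Sat(~r & ~q) with every successor in Z. Already a fixed point.
Sat(A[(~r & ~q) U q]) = {0, 1, 3, 4}
Sat(~a) = {0, 1, 2, 3, 5}
Sat(A[(~r & ~q) U q] & ~a) = {0, 1, 3}
AF (A[(~r & ~q) U q] & ~a): least fixpoint, start Z0 = {0, 1, 3}, add states with every successor in Z. Already a fixed point.
Sat(AF (A[(~r & ~q) U q] & ~a)) = {0, 1, 3}

{0, 1, 3}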